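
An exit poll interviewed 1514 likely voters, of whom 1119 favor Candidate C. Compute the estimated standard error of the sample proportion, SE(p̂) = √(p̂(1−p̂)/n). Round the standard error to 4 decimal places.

SE = 0.0113

The sample proportion is 1119/1514 = 0.73910.
p̂(1−p̂) = 0.192831.
Dividing by n and taking the root: √0.000127365 = 0.0113.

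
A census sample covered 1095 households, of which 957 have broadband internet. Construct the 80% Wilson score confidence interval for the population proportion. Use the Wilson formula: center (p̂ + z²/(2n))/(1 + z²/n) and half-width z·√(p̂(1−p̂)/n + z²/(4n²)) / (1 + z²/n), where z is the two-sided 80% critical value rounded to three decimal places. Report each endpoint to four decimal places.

(0.8606, 0.8863)

Here p̂ = 957/1095 = 0.87397 and z = 1.282 (z² = 1.643524).
Denominator 1 + z²/n = 1 + 1.643524/1095 = 1.001501.
Center = (0.87397 + 0.000750)/1.001501 = 0.87341.
Radicand: p̂(1−p̂)/n + z²/(4n²) = 0.000100589 + 0.000000343 = 0.000100932.
Half-width = 1.282·√0.000100932/1.001501 = 0.01286.
Interval: 0.87341 ± 0.01286 → (0.8606, 0.8863).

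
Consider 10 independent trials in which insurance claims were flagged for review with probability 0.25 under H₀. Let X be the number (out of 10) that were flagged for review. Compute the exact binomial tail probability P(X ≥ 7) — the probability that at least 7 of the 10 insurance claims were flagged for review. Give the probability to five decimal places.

X ~ Binomial(n=10, p=0.25).
P(X ≥ 7) = C(10,7)·0.25^7·0.75^3 + C(10,8)·0.25^8·0.75^2 + C(10,9)·0.25^9·0.75^1 + C(10,10)·0.25^10·0.75^0.
= 0.003090 + 0.000386 + 0.000029 + 0.000001 = 0.00351.

P = 0.00351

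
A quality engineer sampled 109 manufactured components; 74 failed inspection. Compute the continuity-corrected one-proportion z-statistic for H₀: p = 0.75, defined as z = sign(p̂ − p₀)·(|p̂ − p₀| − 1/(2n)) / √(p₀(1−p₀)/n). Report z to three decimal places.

z = -1.604

The sample proportion is 74/109 = 0.67890. p̂ − p₀ = -0.071101.
Continuity correction 1/(2n) = 1/218 = 0.004587.
Corrected numerator: |-0.071101| − 0.004587 = 0.066514.
SE₀ = √(0.75·0.25/109) = 0.041475.
z = −0.066514/0.041475 = -1.604.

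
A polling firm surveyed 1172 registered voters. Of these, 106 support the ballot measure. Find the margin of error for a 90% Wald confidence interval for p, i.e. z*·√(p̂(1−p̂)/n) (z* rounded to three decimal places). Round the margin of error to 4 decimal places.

Sample proportion p̂ = 106/1172 = 0.09044.
SE(p̂) = √(0.09044·0.90956/1172) = 0.008378.
The 90% critical value is z* = 1.645.
Margin of error = z*·SE = 1.645 × 0.008378 = 0.0138.

ME = 0.0138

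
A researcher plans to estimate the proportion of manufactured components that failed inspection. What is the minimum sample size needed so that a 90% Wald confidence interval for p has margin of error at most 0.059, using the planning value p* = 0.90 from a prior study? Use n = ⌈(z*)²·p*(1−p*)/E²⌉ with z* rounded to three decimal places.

The 90% critical value is z* = 1.645.
p*(1−p*) = 0.0900.
Required n before rounding: 2.706025 × 0.0900 / 0.059² = 69.963.
Rounding up, n = 70.

n = 70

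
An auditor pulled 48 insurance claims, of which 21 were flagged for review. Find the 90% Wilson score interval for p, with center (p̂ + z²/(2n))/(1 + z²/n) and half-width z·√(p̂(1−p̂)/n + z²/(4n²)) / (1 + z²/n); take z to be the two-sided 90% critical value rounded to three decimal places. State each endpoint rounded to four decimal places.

(0.3262, 0.5555)

Here p̂ = 21/48 = 0.43750 and z = 1.645 (z² = 2.706025).
1 + z²/n = 1.056376.
Center = (0.43750 + 0.028188)/1.056376 = 0.44084.
Radicand: p̂(1−p̂)/n + z²/(4n²) = 0.005126953 + 0.000293623 = 0.005420576.
Half-width = 1.645·√0.005420576/1.056376 = 0.11465.
Interval: 0.44084 ± 0.11465 → (0.3262, 0.5555).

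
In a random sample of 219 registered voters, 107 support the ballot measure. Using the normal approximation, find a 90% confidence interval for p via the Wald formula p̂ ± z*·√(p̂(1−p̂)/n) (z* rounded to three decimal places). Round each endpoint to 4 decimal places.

(0.4330, 0.5441)

Sample proportion p̂ = 107/219 = 0.48858.
Standard error of p̂: √(0.249870/219) = √0.001140957 = 0.033778.
The 90% critical value is z* = 1.645.
Margin of error: 1.645 × 0.033778 = 0.05556.
So the interval runs from 0.4330 to 0.5441.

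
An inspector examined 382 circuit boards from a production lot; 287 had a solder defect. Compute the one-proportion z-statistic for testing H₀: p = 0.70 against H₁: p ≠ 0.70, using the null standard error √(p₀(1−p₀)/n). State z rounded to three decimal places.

The sample proportion is 287/382 = 0.75131.
Under H₀, SE = √(p₀(1−p₀)/n) = √(0.70·0.30/382) = √0.000549738 = 0.023446.
z = (0.75131 − 0.70)/0.023446 = 0.05131/0.023446 = 2.188.

z = 2.188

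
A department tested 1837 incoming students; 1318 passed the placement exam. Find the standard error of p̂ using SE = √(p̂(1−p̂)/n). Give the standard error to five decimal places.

With x = 1318 successes in n = 1837, p̂ = 0.71747.
p̂(1−p̂) = 0.202707.
SE = √(0.202707/1837) = √0.000110347 = 0.01050.

SE = 0.01050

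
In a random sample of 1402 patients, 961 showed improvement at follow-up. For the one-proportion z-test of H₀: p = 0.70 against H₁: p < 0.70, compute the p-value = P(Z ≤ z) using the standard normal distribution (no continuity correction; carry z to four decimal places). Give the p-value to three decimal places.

p-value = 0.117

p̂ = 961/1402 = 0.68545.
Null standard error: √(0.70·0.30/1402) = √0.000149786 = 0.012239.
z = (p̂ − p₀)/SE = (961/1402 − 0.70)/0.012239 ≈ -1.1889.
p-value = P(Z ≤ z) with z = -1.1889 → 0.117.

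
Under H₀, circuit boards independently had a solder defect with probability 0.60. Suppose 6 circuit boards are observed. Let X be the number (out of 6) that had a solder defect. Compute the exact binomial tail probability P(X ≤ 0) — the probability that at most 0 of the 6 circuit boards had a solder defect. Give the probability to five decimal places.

X is binomial with n = 6 and p = 0.60.
P(X ≤ 0) = C(6,0)·0.60^0·0.40^6.
= 0.004096 = 0.00410.

P = 0.00410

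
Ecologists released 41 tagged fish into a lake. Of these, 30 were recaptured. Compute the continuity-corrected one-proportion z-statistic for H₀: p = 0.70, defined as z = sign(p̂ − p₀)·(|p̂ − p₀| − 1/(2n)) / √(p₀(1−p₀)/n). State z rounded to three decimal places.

z = 0.273

Sample proportion p̂ = 30/41 = 0.73171. p̂ − p₀ = 0.031707.
Continuity correction 1/(2n) = 1/82 = 0.012195.
Corrected numerator: |0.031707| − 0.012195 = 0.019512.
Null standard error: √(0.70·0.30/41) = √0.005121951 = 0.071568.
z = +0.019512/0.071568 = 0.273.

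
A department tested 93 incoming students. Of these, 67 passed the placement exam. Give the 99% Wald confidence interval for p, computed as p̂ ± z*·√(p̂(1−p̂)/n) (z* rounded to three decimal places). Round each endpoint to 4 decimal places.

(0.6006, 0.8403)

p̂ = 67/93 = 0.72043.
SE(p̂) = √(0.72043·0.27957/93) = 0.046537.
z* = 2.576 at the 99% level.
Margin = 2.576·0.046537 = 0.11988.
So the interval runs from 0.6006 to 0.8403.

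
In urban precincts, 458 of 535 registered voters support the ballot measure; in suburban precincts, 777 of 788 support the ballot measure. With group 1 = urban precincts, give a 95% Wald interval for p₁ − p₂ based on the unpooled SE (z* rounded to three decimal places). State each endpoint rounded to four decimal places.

(-0.1608, -0.0991)

p̂₁ = 458/535 = 0.85607, p̂₂ = 777/788 = 0.98604; p̂₁ − p̂₂ = -0.12997.
SE = √(0.000230300 + 0.000017468) = √0.000247768 = 0.015741.
The 95% critical value is z* = 1.960. Margin of error = 0.03085.
Interval: -0.12997 ± 0.03085 → (-0.1608, -0.0991).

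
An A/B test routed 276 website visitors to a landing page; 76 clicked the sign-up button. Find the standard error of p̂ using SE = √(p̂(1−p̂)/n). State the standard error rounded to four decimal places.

With x = 76 successes in n = 276, p̂ = 0.27536.
p̂(1−p̂) = 0.27536·0.72464 = 0.199537.
SE = √(0.199537/276) = √0.000722960 = 0.0269.

SE = 0.0269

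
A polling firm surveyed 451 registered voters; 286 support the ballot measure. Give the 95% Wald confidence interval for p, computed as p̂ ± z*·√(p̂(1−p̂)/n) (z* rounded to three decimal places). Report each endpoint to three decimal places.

With x = 286 successes in n = 451, p̂ = 0.63415.
SE(p̂) = √(0.63415·0.36585/451) = 0.022681.
The 95% critical value is z* = 1.960.
Margin = 1.960·0.022681 = 0.04445.
So the interval runs from 0.590 to 0.679.

(0.590, 0.679)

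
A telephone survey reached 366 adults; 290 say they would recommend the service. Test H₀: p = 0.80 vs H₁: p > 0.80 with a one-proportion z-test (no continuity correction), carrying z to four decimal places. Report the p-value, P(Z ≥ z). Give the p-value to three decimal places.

p-value = 0.643

With x = 290 successes in n = 366, p̂ = 0.79235.
Null standard error: √(0.80·0.20/366) = √0.000437158 = 0.020908.
Test statistic (full precision, shown to 4 dp): z = (290/366 − 0.80)/SE₀ ≈ -0.3659.
p-value = P(Z ≥ z) with z = -0.3659 → 0.643.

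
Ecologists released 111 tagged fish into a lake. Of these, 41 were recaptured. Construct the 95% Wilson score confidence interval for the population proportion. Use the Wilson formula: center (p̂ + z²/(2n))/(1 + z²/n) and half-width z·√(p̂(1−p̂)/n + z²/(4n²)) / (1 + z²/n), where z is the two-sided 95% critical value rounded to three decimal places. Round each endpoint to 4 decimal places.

p̂ = 41/111 = 0.36937; z = 1.960, so z² = 3.841600.
1 + z²/n = 1.034609.
Center = (0.36937 + 0.017305)/1.034609 = 0.37374.
Radicand: p̂(1−p̂)/n + z²/(4n²) = 0.002098519 + 0.000077948 = 0.002176467.
Half-width = 1.960·√0.002176467/1.034609 = 0.08838.
Interval: 0.37374 ± 0.08838 → (0.2854, 0.4621).

(0.2854, 0.4621)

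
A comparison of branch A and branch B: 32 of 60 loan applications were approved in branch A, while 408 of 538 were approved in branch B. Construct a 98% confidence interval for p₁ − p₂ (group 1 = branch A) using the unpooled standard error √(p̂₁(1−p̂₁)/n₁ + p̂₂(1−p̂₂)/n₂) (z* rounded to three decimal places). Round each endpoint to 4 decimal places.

p̂₁ = 32/60 = 0.53333, p̂₂ = 408/538 = 0.75836; p̂₁ − p̂₂ = -0.22503.
Unpooled SE = √(p̂₁(1−p̂₁)/n₁ + p̂₂(1−p̂₂)/n₂) = √(0.004148148 + 0.000340609) = 0.066998.
z* = 2.326 at the 98% level. Margin of error = 0.15584.
Interval: -0.22503 ± 0.15584 → (-0.3809, -0.0692).

(-0.3809, -0.0692)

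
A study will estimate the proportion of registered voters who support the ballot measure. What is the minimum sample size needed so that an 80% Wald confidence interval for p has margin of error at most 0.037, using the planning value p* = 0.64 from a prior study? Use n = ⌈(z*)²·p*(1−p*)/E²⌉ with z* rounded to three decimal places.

n = 277

For 80% confidence, z* = 1.282.
p*(1−p*) = 0.64·0.36 = 0.2304.
(z*)²·p*(1−p*)/E² = 1.643524·0.2304/0.001369 = 276.602.
Rounding up, n = 277.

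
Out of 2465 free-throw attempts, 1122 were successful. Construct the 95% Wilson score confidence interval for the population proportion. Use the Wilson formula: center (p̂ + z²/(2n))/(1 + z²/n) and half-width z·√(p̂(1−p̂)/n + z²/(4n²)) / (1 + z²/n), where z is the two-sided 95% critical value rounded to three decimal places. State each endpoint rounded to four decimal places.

(0.4356, 0.4749)

p̂ = 1122/2465 = 0.45517; z = 1.960, so z² = 3.841600.
1 + z²/n = 1.001558.
Center = (0.45517 + 0.000779)/1.001558 = 0.45524.
Radicand: p̂(1−p̂)/n + z²/(4n²) = 0.000100605 + 0.000000158 = 0.000100763.
Half-width = 1.960·√0.000100763/1.001558 = 0.01964.
Interval: 0.45524 ± 0.01964 → (0.4356, 0.4749).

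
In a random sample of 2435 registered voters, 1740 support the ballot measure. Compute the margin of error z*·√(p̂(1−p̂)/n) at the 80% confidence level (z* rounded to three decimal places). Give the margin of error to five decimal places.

With x = 1740 successes in n = 2435, p̂ = 0.71458.
SE = √(p̂(1−p̂)/n) = √(0.203956/2435) = 0.009152.
The 80% critical value is z* = 1.282.
Margin of error = z*·SE = 1.282 × 0.009152 = 0.01173.

ME = 0.01173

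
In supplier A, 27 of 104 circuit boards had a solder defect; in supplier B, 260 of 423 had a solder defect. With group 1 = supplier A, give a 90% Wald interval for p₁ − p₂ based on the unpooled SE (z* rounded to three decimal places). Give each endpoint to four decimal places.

p̂₁ = 0.25962, p̂₂ = 0.61466, so the observed difference is -0.35504.
Unpooled SE = √(p̂₁(1−p̂₁)/n₁ + p̂₂(1−p̂₂)/n₂) = √(0.001848223 + 0.000559938) = 0.049073.
The 90% critical value is z* = 1.645. Margin of error = 0.08073.
CI: -0.35504 ± 0.08073 = (-0.4358, -0.2743).

(-0.4358, -0.2743)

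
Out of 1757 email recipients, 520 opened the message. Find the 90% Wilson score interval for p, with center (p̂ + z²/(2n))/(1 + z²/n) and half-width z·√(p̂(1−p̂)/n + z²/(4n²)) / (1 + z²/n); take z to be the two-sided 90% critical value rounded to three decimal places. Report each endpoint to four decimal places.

p̂ = 520/1757 = 0.29596; z = 1.645, so z² = 2.706025.
Denominator 1 + z²/n = 1 + 2.706025/1757 = 1.001540.
Adjusted center: (0.29596 + z²/(2n))/1.001540 = 0.29627.
Radicand: p̂(1−p̂)/n + z²/(4n²) = 0.000118593 + 0.000000219 = 0.000118812.
Half-width = z·√(radicand)/denom = 1.645·0.010900/1.001540 = 0.01790.
CI: 0.29627 ± 0.01790 = (0.2784, 0.3142).

(0.2784, 0.3142)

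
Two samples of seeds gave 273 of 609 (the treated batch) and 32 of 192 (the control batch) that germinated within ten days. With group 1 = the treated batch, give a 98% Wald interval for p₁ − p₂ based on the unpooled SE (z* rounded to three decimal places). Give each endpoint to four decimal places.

(0.2034, 0.3598)

p̂₁ = 0.44828, p̂₂ = 0.16667, so the observed difference is 0.28161.
SE = √(0.000406116 + 0.000723380) = √0.001129496 = 0.033608.
For 98% confidence, z* = 2.326. Margin = 2.326·0.033608 = 0.07817.
Interval: 0.28161 ± 0.07817 → (0.2034, 0.3598).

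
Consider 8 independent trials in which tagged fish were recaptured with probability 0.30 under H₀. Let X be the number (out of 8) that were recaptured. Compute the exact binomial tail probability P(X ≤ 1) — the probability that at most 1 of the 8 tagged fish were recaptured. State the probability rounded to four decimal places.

X is binomial with n = 8 and p = 0.30.
P(X ≤ 1) = C(8,0)·0.30^0·0.70^8 + C(8,1)·0.30^1·0.70^7.
= 0.057648 + 0.197650 = 0.2553.

P = 0.2553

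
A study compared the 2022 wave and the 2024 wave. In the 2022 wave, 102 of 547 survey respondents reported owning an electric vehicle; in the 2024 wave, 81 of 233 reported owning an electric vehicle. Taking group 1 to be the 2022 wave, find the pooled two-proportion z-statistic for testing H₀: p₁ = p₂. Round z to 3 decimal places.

z = -4.862

p̂₁ = 102/547 = 0.18647, p̂₂ = 81/233 = 0.34764.
Pooled p̂ = (102+81)/(547+233) = 183/780 = 0.23462.
Pooled SE = √[0.1795710·0.00612000] ≈ 0.033151.
z = (p̂₁ − p̂₂)/SE = (0.18647 − 0.34764)/0.033151 = -0.16117/0.033151 = -4.862.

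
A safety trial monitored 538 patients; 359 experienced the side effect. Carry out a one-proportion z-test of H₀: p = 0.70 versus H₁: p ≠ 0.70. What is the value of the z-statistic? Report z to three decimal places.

The sample proportion is 359/538 = 0.66729.
SE₀ = √(0.70·0.30/538) = 0.019757.
Test statistic: z = -0.03271/0.019757 = -1.656.

z = -1.656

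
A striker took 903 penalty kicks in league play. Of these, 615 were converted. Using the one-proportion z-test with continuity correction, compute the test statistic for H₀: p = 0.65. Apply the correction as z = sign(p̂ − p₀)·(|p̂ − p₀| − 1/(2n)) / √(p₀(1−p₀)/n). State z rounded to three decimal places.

z = 1.922

With x = 615 successes in n = 903, p̂ = 0.68106. p̂ − p₀ = 0.031063.
Continuity correction 1/(2n) = 1/1806 = 0.000554.
Corrected numerator: |0.031063| − 0.000554 = 0.030509.
Null standard error: √(0.65·0.35/903) = √0.000251938 = 0.015873.
z = +0.030509/0.015873 = 1.922.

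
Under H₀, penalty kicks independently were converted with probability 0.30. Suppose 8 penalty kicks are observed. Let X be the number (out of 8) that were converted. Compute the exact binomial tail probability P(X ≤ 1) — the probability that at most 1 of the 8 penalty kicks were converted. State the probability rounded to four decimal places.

X is binomial with n = 8 and p = 0.30.
P(X ≤ 1) = C(8,0)·0.30^0·0.70^8 + C(8,1)·0.30^1·0.70^7.
= 0.057648 + 0.197650 = 0.2553.

P = 0.2553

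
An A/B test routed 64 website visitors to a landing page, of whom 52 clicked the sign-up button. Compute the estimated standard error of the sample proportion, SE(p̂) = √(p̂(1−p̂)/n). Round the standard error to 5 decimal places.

SE = 0.04879

p̂ = 52/64 = 0.81250.
p̂(1−p̂) = 0.81250·0.18750 = 0.152344.
Dividing by n and taking the root: √0.002380375 = 0.04879.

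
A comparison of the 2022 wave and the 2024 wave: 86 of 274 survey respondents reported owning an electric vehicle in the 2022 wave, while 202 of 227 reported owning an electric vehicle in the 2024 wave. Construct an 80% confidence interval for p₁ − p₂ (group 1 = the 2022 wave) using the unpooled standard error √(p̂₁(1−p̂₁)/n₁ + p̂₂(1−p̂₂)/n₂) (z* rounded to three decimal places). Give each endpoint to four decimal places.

(-0.6207, -0.5313)

p̂₁ = 86/274 = 0.31387, p̂₂ = 202/227 = 0.88987; p̂₁ − p̂₂ = -0.57600.
SE = √(0.000785968 + 0.000431732) = √0.001217700 = 0.034896.
z* = 1.282 at the 80% level. Margin = 1.282·0.034896 = 0.04474.
CI: -0.57600 ± 0.04474 = (-0.6207, -0.5313).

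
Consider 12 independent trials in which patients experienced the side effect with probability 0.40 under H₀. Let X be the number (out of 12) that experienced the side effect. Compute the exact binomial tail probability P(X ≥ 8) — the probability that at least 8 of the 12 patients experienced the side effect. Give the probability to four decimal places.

P = 0.0573

X ~ Binomial(n=12, p=0.40).
P(X ≥ 8) = Σ_{j=8}^{12} C(12,j)·0.40^j·0.60^{12−j}.
= 0.042043 + 0.012457 + 0.002491 + 0.000302 + 0.000017 = 0.0573.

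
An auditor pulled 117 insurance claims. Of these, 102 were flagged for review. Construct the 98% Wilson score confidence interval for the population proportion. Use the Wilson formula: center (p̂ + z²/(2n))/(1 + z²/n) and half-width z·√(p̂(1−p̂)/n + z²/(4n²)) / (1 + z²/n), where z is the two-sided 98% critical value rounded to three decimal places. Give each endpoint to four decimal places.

Here p̂ = 102/117 = 0.87179 and z = 2.326 (z² = 5.410276).
1 + z²/n = 1.046242.
Center = (0.87179 + 0.023121)/1.046242 = 0.85536.
Radicand: p̂(1−p̂)/n + z²/(4n²) = 0.000955287 + 0.000098807 = 0.001054094.
Half-width = z·√(radicand)/denom = 2.326·0.032467/1.046242 = 0.07218.
So the interval runs from 0.7832 to 0.9275.

(0.7832, 0.9275)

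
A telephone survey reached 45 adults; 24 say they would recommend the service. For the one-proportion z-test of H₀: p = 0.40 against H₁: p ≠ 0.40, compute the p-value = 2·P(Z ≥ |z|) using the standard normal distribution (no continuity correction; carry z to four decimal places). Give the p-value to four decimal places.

Sample proportion p̂ = 24/45 = 0.53333.
Null standard error: √(0.40·0.60/45) = √0.005333333 = 0.073030.
z = (p̂ − p₀)/SE = (24/45 − 0.40)/0.073030 ≈ 1.8257.
From the standard normal, 2·P(Z ≥ |z|) = 0.0679.

p-value = 0.0679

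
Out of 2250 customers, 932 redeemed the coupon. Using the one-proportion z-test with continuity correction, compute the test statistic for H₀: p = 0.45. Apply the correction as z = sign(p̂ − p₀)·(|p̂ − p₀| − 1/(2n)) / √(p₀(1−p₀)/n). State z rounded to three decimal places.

z = -3.390

With x = 932 successes in n = 2250, p̂ = 0.41422. p̂ − p₀ = -0.035778.
Continuity correction 1/(2n) = 1/4500 = 0.000222.
Corrected numerator: |-0.035778| − 0.000222 = 0.035556.
Under H₀, SE = √(p₀(1−p₀)/n) = √(0.45·0.55/2250) = √0.000110000 = 0.010488.
z = (−)0.035556/0.010488 = -3.390.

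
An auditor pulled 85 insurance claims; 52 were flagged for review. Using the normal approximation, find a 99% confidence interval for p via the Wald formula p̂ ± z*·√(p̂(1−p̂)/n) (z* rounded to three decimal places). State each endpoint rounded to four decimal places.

The sample proportion is 52/85 = 0.61176.
SE(p̂) = √(0.61176·0.38824/85) = 0.052860.
For 99% confidence, z* = 2.576.
Margin of error: 2.576 × 0.052860 = 0.13617.
Interval: 0.61176 ± 0.13617 → (0.4756, 0.7479).

(0.4756, 0.7479)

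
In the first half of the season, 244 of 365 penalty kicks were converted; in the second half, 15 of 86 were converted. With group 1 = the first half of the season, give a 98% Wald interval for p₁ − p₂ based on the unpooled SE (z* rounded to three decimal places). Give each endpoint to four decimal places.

p̂₁ = 0.66849, p̂₂ = 0.17442, so the observed difference is 0.49407.
Unpooled SE = √(p̂₁(1−p̂₁)/n₁ + p̂₂(1−p̂₂)/n₂) = √(0.000607151 + 0.001674381) = 0.047765.
The 98% critical value is z* = 2.326. Margin of error = 0.11110.
So the interval runs from 0.3830 to 0.6052.

(0.3830, 0.6052)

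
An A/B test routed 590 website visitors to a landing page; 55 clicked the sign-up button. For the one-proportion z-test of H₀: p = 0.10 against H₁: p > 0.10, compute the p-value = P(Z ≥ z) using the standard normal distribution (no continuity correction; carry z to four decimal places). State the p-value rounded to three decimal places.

p-value = 0.708

p̂ = 55/590 = 0.09322.
Null standard error: √(0.10·0.90/590) = √0.000152542 = 0.012351.
z = (p̂ − p₀)/SE = (55/590 − 0.10)/0.012351 ≈ -0.5489.
From the standard normal, P(Z ≥ z) = 0.708.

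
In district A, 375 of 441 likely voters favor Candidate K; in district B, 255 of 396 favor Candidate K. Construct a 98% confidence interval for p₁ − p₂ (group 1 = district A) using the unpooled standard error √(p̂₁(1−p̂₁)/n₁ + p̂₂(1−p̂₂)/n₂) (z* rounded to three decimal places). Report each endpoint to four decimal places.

(0.1379, 0.2749)

p̂₁ = 375/441 = 0.85034, p̂₂ = 255/396 = 0.64394; p̂₁ − p̂₂ = 0.20640.
Unpooled SE = √(p̂₁(1−p̂₁)/n₁ + p̂₂(1−p̂₂)/n₂) = √(0.000288575 + 0.000578994) = 0.029455.
For 98% confidence, z* = 2.326. Margin = 2.326·0.029455 = 0.06851.
So the interval runs from 0.1379 to 0.2749.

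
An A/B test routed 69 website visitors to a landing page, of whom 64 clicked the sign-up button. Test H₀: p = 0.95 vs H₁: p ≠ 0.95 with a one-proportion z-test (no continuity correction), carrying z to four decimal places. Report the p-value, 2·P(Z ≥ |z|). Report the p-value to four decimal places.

p-value = 0.3919

Sample proportion p̂ = 64/69 = 0.92754.
Under H₀, SE = √(p₀(1−p₀)/n) = √(0.95·0.05/69) = √0.000688406 = 0.026237.
z = (p̂ − p₀)/SE = (64/69 − 0.95)/0.026237 ≈ -0.8562.
From the standard normal, 2·P(Z ≥ |z|) = 0.3919.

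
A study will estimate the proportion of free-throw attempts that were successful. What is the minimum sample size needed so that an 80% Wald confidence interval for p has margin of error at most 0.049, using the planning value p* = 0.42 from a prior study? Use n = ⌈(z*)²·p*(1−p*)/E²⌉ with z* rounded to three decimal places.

z* = 1.282 at the 80% level.
p*(1−p*) = 0.42·0.58 = 0.2436.
(z*)²·p*(1−p*)/E² = 1.643524·0.2436/0.002401 = 166.748.
Rounding up, n = 167.

n = 167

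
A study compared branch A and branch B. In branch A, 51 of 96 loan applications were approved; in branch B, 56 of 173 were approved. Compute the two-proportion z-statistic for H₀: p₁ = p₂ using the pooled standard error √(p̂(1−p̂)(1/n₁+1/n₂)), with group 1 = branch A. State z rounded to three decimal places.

p̂₁ = 51/96 = 0.53125, p̂₂ = 56/173 = 0.32370.
Pooled p̂ = (51+56)/(96+173) = 107/269 = 0.39777.
Pooled SE = √[0.2395489·0.01619701] ≈ 0.062289.
z = (p̂₁ − p̂₂)/SE = (0.53125 − 0.32370)/0.062289 = 0.20755/0.062289 = 3.332.

z = 3.332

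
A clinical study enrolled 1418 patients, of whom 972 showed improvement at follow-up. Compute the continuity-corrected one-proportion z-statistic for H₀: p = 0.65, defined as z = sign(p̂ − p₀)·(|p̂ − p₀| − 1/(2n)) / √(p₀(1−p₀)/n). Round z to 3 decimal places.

p̂ = 972/1418 = 0.68547. p̂ − p₀ = 0.035472.
1/(2n) = 0.000353.
Corrected numerator: |0.035472| − 0.000353 = 0.035119.
Under H₀, SE = √(p₀(1−p₀)/n) = √(0.65·0.35/1418) = √0.000160437 = 0.012666.
z = (+)0.035119/0.012666 = 2.773.

z = 2.773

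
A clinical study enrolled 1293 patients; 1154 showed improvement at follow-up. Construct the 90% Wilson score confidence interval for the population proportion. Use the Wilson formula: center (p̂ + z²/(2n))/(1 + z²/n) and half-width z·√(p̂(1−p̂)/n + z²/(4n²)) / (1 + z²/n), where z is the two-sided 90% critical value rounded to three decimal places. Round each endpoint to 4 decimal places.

p̂ = 1154/1293 = 0.89250; z = 1.645, so z² = 2.706025.
1 + z²/n = 1.002093.
Adjusted center: (0.89250 + z²/(2n))/1.002093 = 0.89168.
Radicand: p̂(1−p̂)/n + z²/(4n²) = 0.000074204 + 0.000000405 = 0.000074609.
Half-width = 1.645·√0.000074609/1.002093 = 0.01418.
CI: 0.89168 ± 0.01418 = (0.8775, 0.9059).

(0.8775, 0.9059)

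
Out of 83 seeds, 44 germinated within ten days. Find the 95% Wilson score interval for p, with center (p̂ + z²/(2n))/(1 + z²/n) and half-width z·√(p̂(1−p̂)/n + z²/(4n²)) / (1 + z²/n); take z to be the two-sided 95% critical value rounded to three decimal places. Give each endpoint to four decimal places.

(0.4238, 0.6338)

p̂ = 44/83 = 0.53012; z = 1.960, so z² = 3.841600.
Denominator 1 + z²/n = 1 + 3.841600/83 = 1.046284.
Center = (0.53012 + 0.023142)/1.046284 = 0.52879.
Radicand: p̂(1−p̂)/n + z²/(4n²) = 0.003001118 + 0.000139411 = 0.003140529.
Half-width = z·√(radicand)/denom = 1.960·0.056040/1.046284 = 0.10498.
CI: 0.52879 ± 0.10498 = (0.4238, 0.6338).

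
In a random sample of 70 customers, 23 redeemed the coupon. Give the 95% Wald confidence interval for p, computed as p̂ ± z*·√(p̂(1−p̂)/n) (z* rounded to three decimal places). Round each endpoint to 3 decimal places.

With x = 23 successes in n = 70, p̂ = 0.32857.
SE = √(p̂(1−p̂)/n) = √(0.220612/70) = 0.056139.
z* = 1.960 at the 95% level.
Margin of error: 1.960 × 0.056139 = 0.11003.
Interval: 0.32857 ± 0.11003 → (0.219, 0.439).

(0.219, 0.439)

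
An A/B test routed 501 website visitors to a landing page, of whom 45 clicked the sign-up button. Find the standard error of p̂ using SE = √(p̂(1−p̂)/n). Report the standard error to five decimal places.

With x = 45 successes in n = 501, p̂ = 0.08982.
p̂(1−p̂) = 0.08982·0.91018 = 0.081752.
Dividing by n and taking the root: √0.000163178 = 0.01277.

SE = 0.01277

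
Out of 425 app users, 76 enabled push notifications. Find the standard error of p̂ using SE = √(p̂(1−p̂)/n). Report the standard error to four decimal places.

SE = 0.0186

With x = 76 successes in n = 425, p̂ = 0.17882.
p̂(1−p̂) = 0.146843.
SE = √(0.146843/425) = √0.000345513 = 0.0186.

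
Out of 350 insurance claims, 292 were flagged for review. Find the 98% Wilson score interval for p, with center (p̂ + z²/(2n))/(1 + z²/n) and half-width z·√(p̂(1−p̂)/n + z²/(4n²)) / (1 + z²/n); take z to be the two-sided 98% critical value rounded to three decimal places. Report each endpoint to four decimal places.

Here p̂ = 292/350 = 0.83429 and z = 2.326 (z² = 5.410276).
Denominator 1 + z²/n = 1 + 5.410276/350 = 1.015458.
Center = (0.83429 + 0.007729)/1.015458 = 0.82920.
Radicand: p̂(1−p̂)/n + z²/(4n²) = 0.000395009 + 0.000011041 = 0.000406050.
Half-width = 2.326·√0.000406050/1.015458 = 0.04616.
So the interval runs from 0.7830 to 0.8754.

(0.7830, 0.8754)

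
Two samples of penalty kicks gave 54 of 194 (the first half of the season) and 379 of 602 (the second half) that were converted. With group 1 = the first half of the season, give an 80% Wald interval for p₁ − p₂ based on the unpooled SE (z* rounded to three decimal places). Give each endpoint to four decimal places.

(-0.3996, -0.3029)

p̂₁ = 54/194 = 0.27835, p̂₂ = 379/602 = 0.62957; p̂₁ − p̂₂ = -0.35122.
SE = √(0.001035420 + 0.000387396) = √0.001422816 = 0.037720.
For 80% confidence, z* = 1.282. Margin of error = 0.04836.
So the interval runs from -0.3996 to -0.3029.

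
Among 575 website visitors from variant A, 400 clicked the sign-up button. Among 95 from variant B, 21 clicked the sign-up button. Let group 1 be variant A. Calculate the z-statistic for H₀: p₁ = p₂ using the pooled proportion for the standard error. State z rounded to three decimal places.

Sample proportions: p̂₁ = 400/575 = 0.69565 and p̂₂ = 21/95 = 0.22105.
Pooling: p̂ = 421/670 = 0.62836.
Pooled SE = √[0.2335242·0.01226545] ≈ 0.053519.
z = 0.47460/0.053519 = 8.868.

z = 8.868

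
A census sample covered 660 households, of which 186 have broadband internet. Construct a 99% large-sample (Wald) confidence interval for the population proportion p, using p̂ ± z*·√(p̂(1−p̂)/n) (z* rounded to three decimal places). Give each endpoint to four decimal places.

With x = 186 successes in n = 660, p̂ = 0.28182.
SE = √(p̂(1−p̂)/n) = √(0.202397/660) = 0.017512.
z* = 2.576 at the 99% level.
Margin = 2.576·0.017512 = 0.04511.
CI: 0.28182 ± 0.04511 = (0.2367, 0.3269).

(0.2367, 0.3269)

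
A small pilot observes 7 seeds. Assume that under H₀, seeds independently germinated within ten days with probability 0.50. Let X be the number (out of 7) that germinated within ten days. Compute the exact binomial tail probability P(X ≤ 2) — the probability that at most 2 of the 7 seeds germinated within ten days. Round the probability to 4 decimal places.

P = 0.2266

X ~ Binomial(n=7, p=0.50).
P(X ≤ 2) = C(7,0)·0.50^0·0.50^7 + C(7,1)·0.50^1·0.50^6 + C(7,2)·0.50^2·0.50^5.
= 0.007812 + 0.054688 + 0.164062 = 0.2266.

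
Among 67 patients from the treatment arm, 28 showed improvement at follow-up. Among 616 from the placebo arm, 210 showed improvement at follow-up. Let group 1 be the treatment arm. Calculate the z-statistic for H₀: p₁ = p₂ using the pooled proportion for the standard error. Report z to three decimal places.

z = 1.256

Sample proportions: p̂₁ = 28/67 = 0.41791 and p̂₂ = 210/616 = 0.34091.
Pooled p̂ = (28+210)/(67+616) = 238/683 = 0.34846.
Pooled SE = √[0.2270364·0.01654875] ≈ 0.061296.
z = 0.07700/0.061296 = 1.256.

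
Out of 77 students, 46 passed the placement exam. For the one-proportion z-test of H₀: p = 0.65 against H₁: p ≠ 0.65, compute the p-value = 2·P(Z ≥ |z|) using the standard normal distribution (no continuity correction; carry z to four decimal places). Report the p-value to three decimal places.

Sample proportion p̂ = 46/77 = 0.59740.
Null standard error: √(0.65·0.35/77) = √0.002954545 = 0.054356.
z = (p̂ − p₀)/SE = (46/77 − 0.65)/0.054356 ≈ -0.9677.
From the standard normal, 2·P(Z ≥ |z|) = 0.333.

p-value = 0.333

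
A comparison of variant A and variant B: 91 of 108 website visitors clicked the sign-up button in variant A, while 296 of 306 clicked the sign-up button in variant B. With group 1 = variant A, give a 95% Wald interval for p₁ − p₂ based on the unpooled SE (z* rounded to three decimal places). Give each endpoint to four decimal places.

(-0.1962, -0.0532)

p̂₁ = 0.84259, p̂₂ = 0.96732, so the observed difference is -0.12473.
Unpooled SE = √(p̂₁(1−p̂₁)/n₁ + p̂₂(1−p̂₂)/n₂) = √(0.001228058 + 0.000103306) = 0.036488.
The 95% critical value is z* = 1.960. Margin of error = 0.07152.
So the interval runs from -0.1962 to -0.0532.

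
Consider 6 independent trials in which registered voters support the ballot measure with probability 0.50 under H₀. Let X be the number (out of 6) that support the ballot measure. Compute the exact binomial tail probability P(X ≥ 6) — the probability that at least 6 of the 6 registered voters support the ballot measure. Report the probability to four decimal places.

P = 0.0156

X ~ Binomial(n=6, p=0.50).
P(X ≥ 6) = C(6,6)·0.50^6·0.50^0.
= 0.015625 = 0.0156.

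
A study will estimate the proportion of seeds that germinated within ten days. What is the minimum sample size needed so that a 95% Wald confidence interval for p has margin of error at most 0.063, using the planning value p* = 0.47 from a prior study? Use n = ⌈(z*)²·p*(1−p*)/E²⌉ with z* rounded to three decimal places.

The 95% critical value is z* = 1.960.
p*(1−p*) = 0.2491.
(z*)²·p*(1−p*)/E² = 3.841600·0.2491/0.003969 = 241.104.
Rounding up, n = 242.

n = 242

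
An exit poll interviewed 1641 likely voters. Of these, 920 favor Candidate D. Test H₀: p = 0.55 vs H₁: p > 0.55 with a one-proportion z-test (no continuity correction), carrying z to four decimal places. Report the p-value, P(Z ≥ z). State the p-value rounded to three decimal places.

p-value = 0.193

With x = 920 successes in n = 1641, p̂ = 0.56063.
Null standard error: √(0.55·0.45/1641) = √0.000150823 = 0.012281.
z = (p̂ − p₀)/SE = (920/1641 − 0.55)/0.012281 ≈ 0.8659.
p-value = P(Z ≥ z) with z = 0.8659 → 0.193.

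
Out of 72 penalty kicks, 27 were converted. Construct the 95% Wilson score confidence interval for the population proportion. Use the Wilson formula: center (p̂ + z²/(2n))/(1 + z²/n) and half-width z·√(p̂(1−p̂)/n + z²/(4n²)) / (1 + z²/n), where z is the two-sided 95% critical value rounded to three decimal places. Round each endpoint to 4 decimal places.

p̂ = 27/72 = 0.37500; z = 1.960, so z² = 3.841600.
1 + z²/n = 1.053356.
Adjusted center: (0.37500 + z²/(2n))/1.053356 = 0.38133.
Radicand: p̂(1−p̂)/n + z²/(4n²) = 0.003255208 + 0.000185262 = 0.003440470.
Half-width = z·√(radicand)/denom = 1.960·0.058656/1.053356 = 0.10914.
So the interval runs from 0.2722 to 0.4905.

(0.2722, 0.4905)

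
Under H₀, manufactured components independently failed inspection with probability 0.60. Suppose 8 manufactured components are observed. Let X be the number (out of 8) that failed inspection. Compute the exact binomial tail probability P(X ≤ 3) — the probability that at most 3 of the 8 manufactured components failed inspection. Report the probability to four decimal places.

X is binomial with n = 8 and p = 0.60.
P(X ≤ 3) = C(8,0)·0.60^0·0.40^8 + C(8,1)·0.60^1·0.40^7 + C(8,2)·0.60^2·0.40^6 + C(8,3)·0.60^3·0.40^5.
= 0.000655 + 0.007864 + 0.041288 + 0.123863 = 0.1737.

P = 0.1737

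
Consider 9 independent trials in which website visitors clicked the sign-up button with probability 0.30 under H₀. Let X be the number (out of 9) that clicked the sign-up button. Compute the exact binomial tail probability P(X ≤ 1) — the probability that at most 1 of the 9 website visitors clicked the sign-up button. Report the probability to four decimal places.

X ~ Binomial(n=9, p=0.30).
P(X ≤ 1) = C(9,0)·0.30^0·0.70^9 + C(9,1)·0.30^1·0.70^8.
= 0.040354 + 0.155650 = 0.1960.

P = 0.1960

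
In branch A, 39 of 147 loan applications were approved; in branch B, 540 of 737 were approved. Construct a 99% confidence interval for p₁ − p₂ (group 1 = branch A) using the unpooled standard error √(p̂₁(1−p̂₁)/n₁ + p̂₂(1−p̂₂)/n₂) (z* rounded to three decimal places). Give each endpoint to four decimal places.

(-0.5702, -0.3646)

p̂₁ = 39/147 = 0.26531, p̂₂ = 540/737 = 0.73270; p̂₁ − p̂₂ = -0.46739.
SE = √(0.001325978 + 0.000265740) = √0.001591718 = 0.039896.
z* = 2.576 at the 99% level. Margin = 2.576·0.039896 = 0.10277.
CI: -0.46739 ± 0.10277 = (-0.5702, -0.3646).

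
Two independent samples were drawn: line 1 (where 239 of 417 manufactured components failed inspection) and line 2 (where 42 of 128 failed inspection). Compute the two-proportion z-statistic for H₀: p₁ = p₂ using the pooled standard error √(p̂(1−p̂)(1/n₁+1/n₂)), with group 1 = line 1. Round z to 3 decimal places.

p̂₁ = 239/417 = 0.57314, p̂₂ = 42/128 = 0.32812.
Pooling: p̂ = 281/545 = 0.51560.
Pooled SE = √[0.2497568·0.01021058] ≈ 0.050499.
z = (p̂₁ − p̂₂)/SE = (0.57314 − 0.32812)/0.050499 = 0.24502/0.050499 = 4.852.

z = 4.852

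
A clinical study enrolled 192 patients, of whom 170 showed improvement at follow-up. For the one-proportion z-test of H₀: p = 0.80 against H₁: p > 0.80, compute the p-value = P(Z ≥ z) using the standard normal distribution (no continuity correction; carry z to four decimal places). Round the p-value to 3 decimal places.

p-value = 0.002

p̂ = 170/192 = 0.88542.
SE₀ = √(0.80·0.20/192) = 0.028868.
Test statistic (full precision, shown to 4 dp): z = (170/192 − 0.80)/SE₀ ≈ 2.9589.
p-value = P(Z ≥ z) with z = 2.9589 → 0.002.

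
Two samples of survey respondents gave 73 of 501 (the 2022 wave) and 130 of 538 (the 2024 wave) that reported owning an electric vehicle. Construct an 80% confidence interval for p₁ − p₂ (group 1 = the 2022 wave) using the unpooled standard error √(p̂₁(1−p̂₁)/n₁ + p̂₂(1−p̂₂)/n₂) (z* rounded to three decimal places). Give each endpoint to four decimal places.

(-0.1270, -0.0648)

p̂₁ = 0.14571, p̂₂ = 0.24164, so the observed difference is -0.09593.
SE = √(0.000248458 + 0.000340609) = √0.000589067 = 0.024271.
For 80% confidence, z* = 1.282. Margin of error = 0.03112.
So the interval runs from -0.1270 to -0.0648.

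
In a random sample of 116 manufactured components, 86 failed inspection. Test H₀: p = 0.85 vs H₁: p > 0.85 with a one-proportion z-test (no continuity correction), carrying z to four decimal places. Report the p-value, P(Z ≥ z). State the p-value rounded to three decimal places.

p̂ = 86/116 = 0.74138.
SE₀ = √(0.85·0.15/116) = 0.033153.
Test statistic (full precision, shown to 4 dp): z = (86/116 − 0.85)/SE₀ ≈ -3.2763.
p-value = P(Z ≥ z) with z = -3.2763 → 0.999.

p-value = 0.999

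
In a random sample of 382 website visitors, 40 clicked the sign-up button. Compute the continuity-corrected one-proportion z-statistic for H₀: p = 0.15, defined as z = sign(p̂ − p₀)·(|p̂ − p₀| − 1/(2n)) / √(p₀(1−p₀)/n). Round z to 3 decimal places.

With x = 40 successes in n = 382, p̂ = 0.10471. p̂ − p₀ = -0.045288.
1/(2n) = 0.001309.
Corrected numerator: |-0.045288| − 0.001309 = 0.043979.
SE₀ = √(0.15·0.85/382) = 0.018269.
z = −0.043979/0.018269 = -2.407.

z = -2.407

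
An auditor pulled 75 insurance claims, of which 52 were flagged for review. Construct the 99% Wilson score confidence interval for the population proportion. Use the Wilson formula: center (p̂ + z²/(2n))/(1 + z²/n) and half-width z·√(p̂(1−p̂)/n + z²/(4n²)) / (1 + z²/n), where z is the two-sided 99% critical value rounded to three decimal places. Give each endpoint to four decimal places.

Here p̂ = 52/75 = 0.69333 and z = 2.576 (z² = 6.635776).
Denominator 1 + z²/n = 1 + 6.635776/75 = 1.088477.
Center = (0.69333 + 0.044239)/1.088477 = 0.67762.
Radicand: p̂(1−p̂)/n + z²/(4n²) = 0.002834963 + 0.000294923 = 0.003129886.
Half-width = 2.576·√0.003129886/1.088477 = 0.13240.
So the interval runs from 0.5452 to 0.8100.

(0.5452, 0.8100)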